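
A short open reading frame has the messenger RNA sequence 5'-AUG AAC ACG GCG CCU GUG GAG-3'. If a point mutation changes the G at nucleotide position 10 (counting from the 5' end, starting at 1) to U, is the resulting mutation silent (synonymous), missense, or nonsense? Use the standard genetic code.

missense

Position 10 falls in codon 4: GCG → Ala.
After the substitution the codon is UCG → Ser.
Ala ≠ Ser, so this is a missense mutation.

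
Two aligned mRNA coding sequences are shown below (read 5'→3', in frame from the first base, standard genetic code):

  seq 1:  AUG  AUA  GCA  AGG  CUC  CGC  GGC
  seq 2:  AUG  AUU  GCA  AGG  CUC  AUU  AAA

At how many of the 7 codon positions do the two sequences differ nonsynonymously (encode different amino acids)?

Codon 1: AUG Met / AUG Met — identical.
Codon 2: AUA Ile / AUU Ile — synonymous.
Codon 3: GCA Ala / GCA Ala — identical.
Codon 4: AGG Arg / AGG Arg — identical.
Codon 5: CUC Leu / CUC Leu — identical.
Codon 6: CGC Arg / AUU Ile — nonsynonymous.
Codon 7: GGC Gly / AAA Lys — nonsynonymous.
Nonsynonymous differences: 2.

2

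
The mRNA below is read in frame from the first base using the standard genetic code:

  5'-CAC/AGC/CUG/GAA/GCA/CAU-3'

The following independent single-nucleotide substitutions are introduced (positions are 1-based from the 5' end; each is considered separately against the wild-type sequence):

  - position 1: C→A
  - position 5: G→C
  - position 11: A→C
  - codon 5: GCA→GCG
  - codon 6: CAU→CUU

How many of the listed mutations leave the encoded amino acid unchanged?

Codon 1: CAC (His) → AAC (Asn) — missense.
Codon 2: AGC (Ser) → ACC (Thr) — missense.
Codon 4: GAA (Glu) → GCA (Ala) — missense.
Codon 5: GCA (Ala) → GCG (Ala) — synonymous.
Codon 6: CAU (His) → CUU (Leu) — missense.
Synonymous: 1 of 5.

1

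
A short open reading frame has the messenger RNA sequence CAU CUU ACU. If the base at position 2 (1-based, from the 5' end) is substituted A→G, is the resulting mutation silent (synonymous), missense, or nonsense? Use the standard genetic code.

missense

Position 2 falls in codon 1: CAU → His.
After the substitution the codon is CGU → Arg.
His ≠ Arg, so this is a missense mutation.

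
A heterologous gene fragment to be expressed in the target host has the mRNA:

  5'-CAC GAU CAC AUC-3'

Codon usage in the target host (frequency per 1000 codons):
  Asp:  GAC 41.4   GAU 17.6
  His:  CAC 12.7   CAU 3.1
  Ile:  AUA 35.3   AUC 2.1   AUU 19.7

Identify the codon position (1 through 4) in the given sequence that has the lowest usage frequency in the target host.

Codon 1 CAC (His): 12.7 per 1000.
Codon 2 GAU (Asp): 17.6 per 1000.
Codon 3 CAC (His): 12.7 per 1000.
Codon 4 AUC (Ile): 2.1 per 1000.
Lowest frequency is 2.1 at codon 4.

4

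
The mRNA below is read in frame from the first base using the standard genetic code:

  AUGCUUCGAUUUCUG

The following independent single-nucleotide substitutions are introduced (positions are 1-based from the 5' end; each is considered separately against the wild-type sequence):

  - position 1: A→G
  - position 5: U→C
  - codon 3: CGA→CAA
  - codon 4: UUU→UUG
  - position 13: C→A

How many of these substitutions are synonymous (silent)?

Codon 1: AUG (Met) → GUG (Val) — missense.
Codon 2: CUU (Leu) → CCU (Pro) — missense.
Codon 3: CGA (Arg) → CAA (Gln) — missense.
Codon 4: UUU (Phe) → UUG (Leu) — missense.
Codon 5: CUG (Leu) → AUG (Met) — missense.
Synonymous: 0 of 5.

0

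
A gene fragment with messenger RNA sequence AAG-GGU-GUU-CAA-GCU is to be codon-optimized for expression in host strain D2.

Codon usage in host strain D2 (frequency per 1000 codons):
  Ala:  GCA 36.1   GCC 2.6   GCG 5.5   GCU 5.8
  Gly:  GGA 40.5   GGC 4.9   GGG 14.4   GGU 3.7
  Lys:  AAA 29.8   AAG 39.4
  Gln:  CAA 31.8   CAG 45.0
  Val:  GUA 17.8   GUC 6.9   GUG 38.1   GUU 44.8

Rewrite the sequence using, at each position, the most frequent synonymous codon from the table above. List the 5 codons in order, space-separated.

Codon 1 (Lys): best is AAG at 39.4.
Codon 2 (Gly): best is GGA at 40.5.
Codon 3 (Val): best is GUU at 44.8.
Codon 4 (Gln): best is CAG at 45.0.
Codon 5 (Ala): best is GCA at 36.1.

AAG GGA GUU CAG GCA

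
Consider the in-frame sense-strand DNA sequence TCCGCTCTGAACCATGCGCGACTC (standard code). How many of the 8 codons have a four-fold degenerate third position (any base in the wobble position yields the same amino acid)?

6

Codon 1 TCC (Ser): third position 4-fold.
Codon 2 GCT (Ala): third position 4-fold.
Codon 3 CTG (Leu): third position 4-fold.
Codon 4 AAC (Asn): third position 2-fold.
Codon 5 CAT (His): third position 2-fold.
Codon 6 GCG (Ala): third position 4-fold.
Codon 7 CGA (Arg): third position 4-fold.
Codon 8 CTC (Leu): third position 4-fold.
Four-fold degenerate third positions: 6.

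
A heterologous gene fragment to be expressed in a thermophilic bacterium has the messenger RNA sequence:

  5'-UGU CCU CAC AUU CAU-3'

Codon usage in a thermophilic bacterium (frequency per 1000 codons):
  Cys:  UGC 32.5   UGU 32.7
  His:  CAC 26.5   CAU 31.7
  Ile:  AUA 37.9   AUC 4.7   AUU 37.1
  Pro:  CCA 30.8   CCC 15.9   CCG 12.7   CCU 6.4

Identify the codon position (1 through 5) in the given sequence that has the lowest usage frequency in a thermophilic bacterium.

2

Codon 1 UGU (Cys): 32.7 per 1000.
Codon 2 CCU (Pro): 6.4 per 1000.
Codon 3 CAC (His): 26.5 per 1000.
Codon 4 AUU (Ile): 37.1 per 1000.
Codon 5 CAU (His): 31.7 per 1000.
Lowest frequency is 6.4 at codon 2.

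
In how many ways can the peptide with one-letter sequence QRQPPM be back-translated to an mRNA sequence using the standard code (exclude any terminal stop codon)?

384

Gln: 2 codons.
Arg: 6 codons.
Gln: 2 codons.
Pro: 4 codons.
Pro: 4 codons.
Met: 1 codon.
2 × 6 × 2 × 4 × 4 × 1 = 384.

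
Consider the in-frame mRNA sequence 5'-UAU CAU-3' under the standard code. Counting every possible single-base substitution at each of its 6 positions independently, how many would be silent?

2

Codon 1 (UAU, Tyr): 1 synonymous substitution.
Codon 2 (CAU, His): 1 synonymous substitution.
Total: 1 + 1 = 2.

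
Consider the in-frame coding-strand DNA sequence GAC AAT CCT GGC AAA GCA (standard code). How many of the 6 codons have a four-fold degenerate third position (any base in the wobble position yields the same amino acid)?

Codon 1 GAC (Asp): third position 2-fold.
Codon 2 AAT (Asn): third position 2-fold.
Codon 3 CCT (Pro): third position 4-fold.
Codon 4 GGC (Gly): third position 4-fold.
Codon 5 AAA (Lys): third position 2-fold.
Codon 6 GCA (Ala): third position 4-fold.
Four-fold degenerate third positions: 3.

3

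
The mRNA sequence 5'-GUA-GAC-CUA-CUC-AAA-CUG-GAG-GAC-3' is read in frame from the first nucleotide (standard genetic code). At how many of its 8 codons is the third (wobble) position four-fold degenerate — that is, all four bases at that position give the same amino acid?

Codon 1 GUA (Val): third position 4-fold.
Codon 2 GAC (Asp): third position 2-fold.
Codon 3 CUA (Leu): third position 4-fold.
Codon 4 CUC (Leu): third position 4-fold.
Codon 5 AAA (Lys): third position 2-fold.
Codon 6 CUG (Leu): third position 4-fold.
Codon 7 GAG (Glu): third position 2-fold.
Codon 8 GAC (Asp): third position 2-fold.
Four-fold degenerate third positions: 4.

4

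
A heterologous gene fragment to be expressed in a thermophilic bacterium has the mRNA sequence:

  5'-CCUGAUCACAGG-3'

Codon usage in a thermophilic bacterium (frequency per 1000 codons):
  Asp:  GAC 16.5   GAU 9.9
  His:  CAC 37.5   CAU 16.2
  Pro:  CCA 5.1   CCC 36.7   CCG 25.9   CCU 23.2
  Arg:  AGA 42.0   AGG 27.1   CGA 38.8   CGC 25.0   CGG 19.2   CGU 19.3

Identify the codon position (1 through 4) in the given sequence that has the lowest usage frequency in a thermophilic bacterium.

2

Codon 1 CCU (Pro): 23.2 per 1000.
Codon 2 GAU (Asp): 9.9 per 1000.
Codon 3 CAC (His): 37.5 per 1000.
Codon 4 AGG (Arg): 27.1 per 1000.
Lowest frequency is 9.9 at codon 2.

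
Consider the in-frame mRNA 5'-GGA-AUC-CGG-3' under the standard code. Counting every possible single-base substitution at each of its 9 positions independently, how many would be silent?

Codon 1 (GGA, Gly): 3 synonymous substitutions.
Codon 2 (AUC, Ile): 2 synonymous substitutions.
Codon 3 (CGG, Arg): 4 synonymous substitutions.
Total: 3 + 2 + 4 = 9.

9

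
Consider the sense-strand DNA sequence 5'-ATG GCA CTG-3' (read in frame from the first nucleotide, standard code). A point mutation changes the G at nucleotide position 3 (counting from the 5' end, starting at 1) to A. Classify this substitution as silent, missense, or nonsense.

Position 3 falls in codon 1: ATG → Met.
After the substitution the codon is ATA → Ile.
Met ≠ Ile, so this is a missense mutation.

missense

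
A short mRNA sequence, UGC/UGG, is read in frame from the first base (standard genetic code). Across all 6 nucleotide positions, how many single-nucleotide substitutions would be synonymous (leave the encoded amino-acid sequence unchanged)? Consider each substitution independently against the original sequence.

1

Codon 1 (UGC, Cys): 1 synonymous substitution.
Codon 2 (UGG, Trp): 0 synonymous substitutions.
Total: 1 + 0 = 1.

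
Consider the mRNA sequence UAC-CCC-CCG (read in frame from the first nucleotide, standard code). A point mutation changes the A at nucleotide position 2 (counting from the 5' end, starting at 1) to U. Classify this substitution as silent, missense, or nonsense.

Position 2 falls in codon 1: UAC → Tyr.
After the substitution the codon is UUC → Phe.
Tyr ≠ Phe, so this is a missense mutation.

missense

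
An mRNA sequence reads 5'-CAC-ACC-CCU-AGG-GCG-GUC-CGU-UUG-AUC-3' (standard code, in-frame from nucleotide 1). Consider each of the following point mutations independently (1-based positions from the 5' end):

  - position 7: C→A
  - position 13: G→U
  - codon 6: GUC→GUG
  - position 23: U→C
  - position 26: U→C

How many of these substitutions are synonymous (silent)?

Codon 3: CCU (Pro) → ACU (Thr) — missense.
Codon 5: GCG (Ala) → UCG (Ser) — missense.
Codon 6: GUC (Val) → GUG (Val) — synonymous.
Codon 8: UUG (Leu) → UCG (Ser) — missense.
Codon 9: AUC (Ile) → ACC (Thr) — missense.
Synonymous: 1 of 5.

1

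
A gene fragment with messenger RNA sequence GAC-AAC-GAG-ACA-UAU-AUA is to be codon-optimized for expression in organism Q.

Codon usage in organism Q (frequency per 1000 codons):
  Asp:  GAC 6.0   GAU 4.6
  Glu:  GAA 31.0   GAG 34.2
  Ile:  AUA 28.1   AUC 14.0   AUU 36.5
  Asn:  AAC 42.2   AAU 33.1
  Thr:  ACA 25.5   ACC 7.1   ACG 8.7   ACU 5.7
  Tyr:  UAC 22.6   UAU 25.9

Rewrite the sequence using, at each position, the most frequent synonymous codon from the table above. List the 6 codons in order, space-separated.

GAC AAC GAG ACA UAU AUU

Codon 1 (Asp): best is GAC at 6.0.
Codon 2 (Asn): best is AAC at 42.2.
Codon 3 (Glu): best is GAG at 34.2.
Codon 4 (Thr): best is ACA at 25.5.
Codon 5 (Tyr): best is UAU at 25.9.
Codon 6 (Ile): best is AUU at 36.5.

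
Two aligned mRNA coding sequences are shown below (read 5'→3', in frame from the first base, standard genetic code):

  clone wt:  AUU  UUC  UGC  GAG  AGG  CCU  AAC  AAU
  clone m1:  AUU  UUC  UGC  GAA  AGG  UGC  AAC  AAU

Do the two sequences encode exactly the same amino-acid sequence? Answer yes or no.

no

Codon 1: AUU Ile / AUU Ile — identical.
Codon 2: UUC Phe / UUC Phe — identical.
Codon 3: UGC Cys / UGC Cys — identical.
Codon 4: GAG Glu / GAA Glu — synonymous.
Codon 5: AGG Arg / AGG Arg — identical.
Codon 6: CCU Pro / UGC Cys — nonsynonymous.
Codon 7: AAC Asn / AAC Asn — identical.
Codon 8: AAU Asn / AAU Asn — identical.
Nonsynonymous differences: 1 → different protein.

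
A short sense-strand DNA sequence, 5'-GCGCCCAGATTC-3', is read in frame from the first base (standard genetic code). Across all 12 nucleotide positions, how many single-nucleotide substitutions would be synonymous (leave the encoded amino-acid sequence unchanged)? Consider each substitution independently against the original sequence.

9

Codon 1 (GCG, Ala): 3 synonymous substitutions.
Codon 2 (CCC, Pro): 3 synonymous substitutions.
Codon 3 (AGA, Arg): 2 synonymous substitutions.
Codon 4 (TTC, Phe): 1 synonymous substitution.
Total: 3 + 3 + 2 + 1 = 9.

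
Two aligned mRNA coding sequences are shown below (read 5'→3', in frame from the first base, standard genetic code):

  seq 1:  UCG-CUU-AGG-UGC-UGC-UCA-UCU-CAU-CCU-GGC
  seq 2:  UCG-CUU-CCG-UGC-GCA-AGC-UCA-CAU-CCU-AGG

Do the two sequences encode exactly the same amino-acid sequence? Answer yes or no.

no

Codon 1: UCG Ser / UCG Ser — identical.
Codon 2: CUU Leu / CUU Leu — identical.
Codon 3: AGG Arg / CCG Pro — nonsynonymous.
Codon 4: UGC Cys / UGC Cys — identical.
Codon 5: UGC Cys / GCA Ala — nonsynonymous.
Codon 6: UCA Ser / AGC Ser — synonymous.
Codon 7: UCU Ser / UCA Ser — synonymous.
Codon 8: CAU His / CAU His — identical.
Codon 9: CCU Pro / CCU Pro — identical.
Codon 10: GGC Gly / AGG Arg — nonsynonymous.
Nonsynonymous differences: 3 → different protein.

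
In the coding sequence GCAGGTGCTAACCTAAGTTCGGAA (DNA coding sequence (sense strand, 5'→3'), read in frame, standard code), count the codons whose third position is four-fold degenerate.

5

Codon 1 GCA (Ala): third position 4-fold.
Codon 2 GGT (Gly): third position 4-fold.
Codon 3 GCT (Ala): third position 4-fold.
Codon 4 AAC (Asn): third position 2-fold.
Codon 5 CTA (Leu): third position 4-fold.
Codon 6 AGT (Ser): third position 2-fold.
Codon 7 TCG (Ser): third position 4-fold.
Codon 8 GAA (Glu): third position 2-fold.
Four-fold degenerate third positions: 5.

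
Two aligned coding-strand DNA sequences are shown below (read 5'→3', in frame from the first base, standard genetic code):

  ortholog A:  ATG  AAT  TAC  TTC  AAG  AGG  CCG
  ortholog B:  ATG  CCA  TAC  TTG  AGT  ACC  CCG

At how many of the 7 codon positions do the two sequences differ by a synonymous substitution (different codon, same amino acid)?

Codon 1: ATG Met / ATG Met — identical.
Codon 2: AAT Asn / CCA Pro — nonsynonymous.
Codon 3: TAC Tyr / TAC Tyr — identical.
Codon 4: TTC Phe / TTG Leu — nonsynonymous.
Codon 5: AAG Lys / AGT Ser — nonsynonymous.
Codon 6: AGG Arg / ACC Thr — nonsynonymous.
Codon 7: CCG Pro / CCG Pro — identical.
Synonymous differences: 0.

0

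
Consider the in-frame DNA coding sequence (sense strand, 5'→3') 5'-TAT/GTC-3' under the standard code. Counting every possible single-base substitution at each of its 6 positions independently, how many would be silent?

4

Codon 1 (TAT, Tyr): 1 synonymous substitution.
Codon 2 (GTC, Val): 3 synonymous substitutions.
Total: 1 + 3 = 4.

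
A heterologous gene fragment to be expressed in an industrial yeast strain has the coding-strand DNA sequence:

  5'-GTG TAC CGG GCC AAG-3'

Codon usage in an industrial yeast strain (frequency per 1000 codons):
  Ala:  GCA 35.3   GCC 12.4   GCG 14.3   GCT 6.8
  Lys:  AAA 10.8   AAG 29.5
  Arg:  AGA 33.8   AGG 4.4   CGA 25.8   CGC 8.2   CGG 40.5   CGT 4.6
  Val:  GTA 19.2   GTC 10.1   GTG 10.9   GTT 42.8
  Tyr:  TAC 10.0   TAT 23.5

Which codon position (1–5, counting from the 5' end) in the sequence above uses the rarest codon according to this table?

2

Codon 1 GTG (Val): 10.9 per 1000.
Codon 2 TAC (Tyr): 10.0 per 1000.
Codon 3 CGG (Arg): 40.5 per 1000.
Codon 4 GCC (Ala): 12.4 per 1000.
Codon 5 AAG (Lys): 29.5 per 1000.
Lowest frequency is 10.0 at codon 2.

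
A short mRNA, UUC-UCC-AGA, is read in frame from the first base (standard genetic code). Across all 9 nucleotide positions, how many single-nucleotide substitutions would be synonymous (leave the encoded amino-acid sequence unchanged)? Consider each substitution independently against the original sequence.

6

Codon 1 (UUC, Phe): 1 synonymous substitution.
Codon 2 (UCC, Ser): 3 synonymous substitutions.
Codon 3 (AGA, Arg): 2 synonymous substitutions.
Total: 1 + 3 + 2 = 6.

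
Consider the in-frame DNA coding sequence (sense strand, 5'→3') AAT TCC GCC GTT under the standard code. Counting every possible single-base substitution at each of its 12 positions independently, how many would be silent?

10

Codon 1 (AAT, Asn): 1 synonymous substitution.
Codon 2 (TCC, Ser): 3 synonymous substitutions.
Codon 3 (GCC, Ala): 3 synonymous substitutions.
Codon 4 (GTT, Val): 3 synonymous substitutions.
Total: 1 + 3 + 3 + 3 = 10.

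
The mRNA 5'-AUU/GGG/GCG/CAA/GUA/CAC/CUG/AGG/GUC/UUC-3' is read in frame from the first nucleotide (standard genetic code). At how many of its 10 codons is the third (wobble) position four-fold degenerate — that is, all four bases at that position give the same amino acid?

5

Codon 1 AUU (Ile): third position 3-fold.
Codon 2 GGG (Gly): third position 4-fold.
Codon 3 GCG (Ala): third position 4-fold.
Codon 4 CAA (Gln): third position 2-fold.
Codon 5 GUA (Val): third position 4-fold.
Codon 6 CAC (His): third position 2-fold.
Codon 7 CUG (Leu): third position 4-fold.
Codon 8 AGG (Arg): third position 2-fold.
Codon 9 GUC (Val): third position 4-fold.
Codon 10 UUC (Phe): third position 2-fold.
Four-fold degenerate third positions: 5.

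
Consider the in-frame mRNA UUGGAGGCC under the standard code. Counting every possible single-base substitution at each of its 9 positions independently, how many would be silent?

6

Codon 1 (UUG, Leu): 2 synonymous substitutions.
Codon 2 (GAG, Glu): 1 synonymous substitution.
Codon 3 (GCC, Ala): 3 synonymous substitutions.
Total: 2 + 1 + 3 = 6.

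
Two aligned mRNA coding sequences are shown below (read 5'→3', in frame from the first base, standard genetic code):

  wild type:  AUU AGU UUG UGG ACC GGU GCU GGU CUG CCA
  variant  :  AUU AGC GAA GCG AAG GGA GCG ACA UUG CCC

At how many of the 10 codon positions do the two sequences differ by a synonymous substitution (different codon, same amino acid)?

Codon 1: AUU Ile / AUU Ile — identical.
Codon 2: AGU Ser / AGC Ser — synonymous.
Codon 3: UUG Leu / GAA Glu — nonsynonymous.
Codon 4: UGG Trp / GCG Ala — nonsynonymous.
Codon 5: ACC Thr / AAG Lys — nonsynonymous.
Codon 6: GGU Gly / GGA Gly — synonymous.
Codon 7: GCU Ala / GCG Ala — synonymous.
Codon 8: GGU Gly / ACA Thr — nonsynonymous.
Codon 9: CUG Leu / UUG Leu — synonymous.
Codon 10: CCA Pro / CCC Pro — synonymous.
Synonymous differences: 5.

5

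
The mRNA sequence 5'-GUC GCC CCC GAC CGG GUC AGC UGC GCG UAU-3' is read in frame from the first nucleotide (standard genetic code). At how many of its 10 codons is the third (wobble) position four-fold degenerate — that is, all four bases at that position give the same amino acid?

6

Codon 1 GUC (Val): third position 4-fold.
Codon 2 GCC (Ala): third position 4-fold.
Codon 3 CCC (Pro): third position 4-fold.
Codon 4 GAC (Asp): third position 2-fold.
Codon 5 CGG (Arg): third position 4-fold.
Codon 6 GUC (Val): third position 4-fold.
Codon 7 AGC (Ser): third position 2-fold.
Codon 8 UGC (Cys): third position 2-fold.
Codon 9 GCG (Ala): third position 4-fold.
Codon 10 UAU (Tyr): third position 2-fold.
Four-fold degenerate third positions: 6.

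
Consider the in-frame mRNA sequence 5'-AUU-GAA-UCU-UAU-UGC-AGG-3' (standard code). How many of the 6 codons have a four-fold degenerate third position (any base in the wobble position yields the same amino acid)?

1

Codon 1 AUU (Ile): third position 3-fold.
Codon 2 GAA (Glu): third position 2-fold.
Codon 3 UCU (Ser): third position 4-fold.
Codon 4 UAU (Tyr): third position 2-fold.
Codon 5 UGC (Cys): third position 2-fold.
Codon 6 AGG (Arg): third position 2-fold.
Four-fold degenerate third positions: 1.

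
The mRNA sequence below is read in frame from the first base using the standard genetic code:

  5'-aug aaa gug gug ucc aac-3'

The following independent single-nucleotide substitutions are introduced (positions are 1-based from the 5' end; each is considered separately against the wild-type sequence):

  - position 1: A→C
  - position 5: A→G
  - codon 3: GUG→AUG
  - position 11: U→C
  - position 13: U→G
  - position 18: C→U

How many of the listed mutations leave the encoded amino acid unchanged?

1

Codon 1: AUG (Met) → CUG (Leu) — missense.
Codon 2: AAA (Lys) → AGA (Arg) — missense.
Codon 3: GUG (Val) → AUG (Met) — missense.
Codon 4: GUG (Val) → GCG (Ala) — missense.
Codon 5: UCC (Ser) → GCC (Ala) — missense.
Codon 6: AAC (Asn) → AAU (Asn) — synonymous.
Synonymous: 1 of 6.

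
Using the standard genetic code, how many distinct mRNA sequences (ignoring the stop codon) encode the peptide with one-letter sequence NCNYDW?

Asn: 2 codons.
Cys: 2 codons.
Asn: 2 codons.
Tyr: 2 codons.
Asp: 2 codons.
Trp: 1 codon.
2 × 2 × 2 × 2 × 2 × 1 = 32.

32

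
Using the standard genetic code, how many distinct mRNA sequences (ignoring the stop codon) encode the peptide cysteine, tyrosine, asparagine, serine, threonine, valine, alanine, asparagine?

Cys: 2 codons.
Tyr: 2 codons.
Asn: 2 codons.
Ser: 6 codons.
Thr: 4 codons.
Val: 4 codons.
Ala: 4 codons.
Asn: 2 codons.
2 × 2 × 2 × 6 × 4 × 4 × 4 × 2 = 6144.

6144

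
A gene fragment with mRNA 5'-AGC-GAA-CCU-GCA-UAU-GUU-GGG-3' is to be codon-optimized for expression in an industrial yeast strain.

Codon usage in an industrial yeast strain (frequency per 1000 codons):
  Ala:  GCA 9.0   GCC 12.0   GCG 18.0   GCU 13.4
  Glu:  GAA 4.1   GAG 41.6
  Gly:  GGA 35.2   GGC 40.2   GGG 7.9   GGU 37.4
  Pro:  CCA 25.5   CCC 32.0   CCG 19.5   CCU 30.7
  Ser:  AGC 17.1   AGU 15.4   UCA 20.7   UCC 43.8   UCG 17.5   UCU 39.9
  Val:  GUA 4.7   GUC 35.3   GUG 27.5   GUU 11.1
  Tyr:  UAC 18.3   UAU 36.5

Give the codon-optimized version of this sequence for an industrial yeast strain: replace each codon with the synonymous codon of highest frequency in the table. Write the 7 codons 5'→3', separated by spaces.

Codon 1 (Ser): best is UCC at 43.8.
Codon 2 (Glu): best is GAG at 41.6.
Codon 3 (Pro): best is CCC at 32.0.
Codon 4 (Ala): best is GCG at 18.0.
Codon 5 (Tyr): best is UAU at 36.5.
Codon 6 (Val): best is GUC at 35.3.
Codon 7 (Gly): best is GGC at 40.2.

UCC GAG CCC GCG UAU GUC GGC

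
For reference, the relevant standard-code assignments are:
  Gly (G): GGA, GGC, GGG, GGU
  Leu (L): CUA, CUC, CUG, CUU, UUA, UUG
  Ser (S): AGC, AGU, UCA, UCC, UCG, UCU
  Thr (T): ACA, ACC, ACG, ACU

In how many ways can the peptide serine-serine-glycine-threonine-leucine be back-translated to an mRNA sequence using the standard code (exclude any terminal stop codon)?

3456

Ser: 6 codons.
Ser: 6 codons.
Gly: 4 codons.
Thr: 4 codons.
Leu: 6 codons.
6 × 6 × 4 × 4 × 6 = 3456.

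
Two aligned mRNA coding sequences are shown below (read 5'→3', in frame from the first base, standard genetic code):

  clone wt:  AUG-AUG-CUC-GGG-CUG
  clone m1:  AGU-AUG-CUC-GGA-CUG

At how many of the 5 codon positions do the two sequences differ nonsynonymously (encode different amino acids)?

1

Codon 1: AUG Met / AGU Ser — nonsynonymous.
Codon 2: AUG Met / AUG Met — identical.
Codon 3: CUC Leu / CUC Leu — identical.
Codon 4: GGG Gly / GGA Gly — synonymous.
Codon 5: CUG Leu / CUG Leu — identical.
Nonsynonymous differences: 1.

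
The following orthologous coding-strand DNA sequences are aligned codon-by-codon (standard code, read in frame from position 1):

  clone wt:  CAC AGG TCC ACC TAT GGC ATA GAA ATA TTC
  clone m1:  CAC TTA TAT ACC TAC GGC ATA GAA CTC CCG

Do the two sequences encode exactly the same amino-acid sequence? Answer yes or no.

Codon 1: CAC His / CAC His — identical.
Codon 2: AGG Arg / TTA Leu — nonsynonymous.
Codon 3: TCC Ser / TAT Tyr — nonsynonymous.
Codon 4: ACC Thr / ACC Thr — identical.
Codon 5: TAT Tyr / TAC Tyr — synonymous.
Codon 6: GGC Gly / GGC Gly — identical.
Codon 7: ATA Ile / ATA Ile — identical.
Codon 8: GAA Glu / GAA Glu — identical.
Codon 9: ATA Ile / CTC Leu — nonsynonymous.
Codon 10: TTC Phe / CCG Pro — nonsynonymous.
Nonsynonymous differences: 4 → different protein.

no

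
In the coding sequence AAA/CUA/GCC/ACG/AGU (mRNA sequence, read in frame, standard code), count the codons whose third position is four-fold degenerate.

3

Codon 1 AAA (Lys): third position 2-fold.
Codon 2 CUA (Leu): third position 4-fold.
Codon 3 GCC (Ala): third position 4-fold.
Codon 4 ACG (Thr): third position 4-fold.
Codon 5 AGU (Ser): third position 2-fold.
Four-fold degenerate third positions: 3.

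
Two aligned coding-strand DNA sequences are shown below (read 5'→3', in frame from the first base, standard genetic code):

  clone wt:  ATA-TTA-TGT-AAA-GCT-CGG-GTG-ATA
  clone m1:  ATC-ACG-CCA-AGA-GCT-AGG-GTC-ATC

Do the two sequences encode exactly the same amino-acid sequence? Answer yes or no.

Codon 1: ATA Ile / ATC Ile — synonymous.
Codon 2: TTA Leu / ACG Thr — nonsynonymous.
Codon 3: TGT Cys / CCA Pro — nonsynonymous.
Codon 4: AAA Lys / AGA Arg — nonsynonymous.
Codon 5: GCT Ala / GCT Ala — identical.
Codon 6: CGG Arg / AGG Arg — synonymous.
Codon 7: GTG Val / GTC Val — synonymous.
Codon 8: ATA Ile / ATC Ile — synonymous.
Nonsynonymous differences: 3 → different protein.

no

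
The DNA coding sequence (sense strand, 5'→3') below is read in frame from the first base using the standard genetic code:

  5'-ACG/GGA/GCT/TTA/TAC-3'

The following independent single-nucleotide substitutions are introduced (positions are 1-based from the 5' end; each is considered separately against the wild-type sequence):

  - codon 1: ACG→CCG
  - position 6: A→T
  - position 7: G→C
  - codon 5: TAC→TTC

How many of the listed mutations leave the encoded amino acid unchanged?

Codon 1: ACG (Thr) → CCG (Pro) — missense.
Codon 2: GGA (Gly) → GGT (Gly) — synonymous.
Codon 3: GCT (Ala) → CCT (Pro) — missense.
Codon 5: TAC (Tyr) → TTC (Phe) — missense.
Synonymous: 1 of 4.

1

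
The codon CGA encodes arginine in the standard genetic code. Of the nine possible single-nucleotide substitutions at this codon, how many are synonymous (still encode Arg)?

Position 1: AGA → 1 synonymous.
Position 2: none → 0 synonymous.
Position 3: CGU, CGC, CGG → 3 synonymous.
Total: 1 + 0 + 3 = 4.

4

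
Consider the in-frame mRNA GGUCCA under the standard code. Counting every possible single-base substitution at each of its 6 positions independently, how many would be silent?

Codon 1 (GGU, Gly): 3 synonymous substitutions.
Codon 2 (CCA, Pro): 3 synonymous substitutions.
Total: 3 + 3 = 6.

6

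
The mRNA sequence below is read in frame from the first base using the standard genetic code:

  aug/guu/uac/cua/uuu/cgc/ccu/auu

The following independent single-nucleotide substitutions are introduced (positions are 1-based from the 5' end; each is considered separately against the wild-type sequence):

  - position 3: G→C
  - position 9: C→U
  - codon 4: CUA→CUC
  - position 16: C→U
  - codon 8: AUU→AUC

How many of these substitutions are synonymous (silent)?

3

Codon 1: AUG (Met) → AUC (Ile) — missense.
Codon 3: UAC (Tyr) → UAU (Tyr) — synonymous.
Codon 4: CUA (Leu) → CUC (Leu) — synonymous.
Codon 6: CGC (Arg) → UGC (Cys) — missense.
Codon 8: AUU (Ile) → AUC (Ile) — synonymous.
Synonymous: 3 of 5.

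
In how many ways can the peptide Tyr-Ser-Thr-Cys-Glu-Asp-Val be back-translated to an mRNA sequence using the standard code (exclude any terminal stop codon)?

1536

Tyr: 2 codons.
Ser: 6 codons.
Thr: 4 codons.
Cys: 2 codons.
Glu: 2 codons.
Asp: 2 codons.
Val: 4 codons.
2 × 6 × 4 × 2 × 2 × 2 × 4 = 1536.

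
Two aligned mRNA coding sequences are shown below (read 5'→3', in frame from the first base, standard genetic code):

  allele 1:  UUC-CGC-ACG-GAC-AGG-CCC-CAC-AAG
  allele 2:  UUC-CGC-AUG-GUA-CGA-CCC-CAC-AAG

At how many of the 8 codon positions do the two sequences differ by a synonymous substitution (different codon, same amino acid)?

1

Codon 1: UUC Phe / UUC Phe — identical.
Codon 2: CGC Arg / CGC Arg — identical.
Codon 3: ACG Thr / AUG Met — nonsynonymous.
Codon 4: GAC Asp / GUA Val — nonsynonymous.
Codon 5: AGG Arg / CGA Arg — synonymous.
Codon 6: CCC Pro / CCC Pro — identical.
Codon 7: CAC His / CAC His — identical.
Codon 8: AAG Lys / AAG Lys — identical.
Synonymous differences: 1.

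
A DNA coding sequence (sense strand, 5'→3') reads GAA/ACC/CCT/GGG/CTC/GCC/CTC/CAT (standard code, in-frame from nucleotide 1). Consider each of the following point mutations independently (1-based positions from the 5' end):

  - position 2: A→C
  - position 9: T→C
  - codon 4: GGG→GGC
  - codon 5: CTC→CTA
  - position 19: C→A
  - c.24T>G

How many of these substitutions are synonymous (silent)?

Codon 1: GAA (Glu) → GCA (Ala) — missense.
Codon 3: CCT (Pro) → CCC (Pro) — synonymous.
Codon 4: GGG (Gly) → GGC (Gly) — synonymous.
Codon 5: CTC (Leu) → CTA (Leu) — synonymous.
Codon 7: CTC (Leu) → ATC (Ile) — missense.
Codon 8: CAT (His) → CAG (Gln) — missense.
Synonymous: 3 of 6.

3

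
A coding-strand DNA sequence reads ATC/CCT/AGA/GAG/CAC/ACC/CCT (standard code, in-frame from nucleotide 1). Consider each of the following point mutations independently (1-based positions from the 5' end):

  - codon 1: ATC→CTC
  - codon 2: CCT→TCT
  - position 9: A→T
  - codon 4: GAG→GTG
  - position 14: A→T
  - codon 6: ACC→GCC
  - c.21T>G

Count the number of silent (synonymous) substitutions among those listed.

Codon 1: ATC (Ile) → CTC (Leu) — missense.
Codon 2: CCT (Pro) → TCT (Ser) — missense.
Codon 3: AGA (Arg) → AGT (Ser) — missense.
Codon 4: GAG (Glu) → GTG (Val) — missense.
Codon 5: CAC (His) → CTC (Leu) — missense.
Codon 6: ACC (Thr) → GCC (Ala) — missense.
Codon 7: CCT (Pro) → CCG (Pro) — synonymous.
Synonymous: 1 of 7.

1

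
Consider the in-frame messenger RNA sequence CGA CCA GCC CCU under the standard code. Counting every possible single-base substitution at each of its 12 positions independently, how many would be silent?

Codon 1 (CGA, Arg): 4 synonymous substitutions.
Codon 2 (CCA, Pro): 3 synonymous substitutions.
Codon 3 (GCC, Ala): 3 synonymous substitutions.
Codon 4 (CCU, Pro): 3 synonymous substitutions.
Total: 4 + 3 + 3 + 3 = 13.

13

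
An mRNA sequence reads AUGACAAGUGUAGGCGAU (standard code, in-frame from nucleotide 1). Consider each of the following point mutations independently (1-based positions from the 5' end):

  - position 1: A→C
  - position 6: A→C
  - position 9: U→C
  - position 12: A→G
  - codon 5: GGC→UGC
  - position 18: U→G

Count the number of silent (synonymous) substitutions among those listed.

Codon 1: AUG (Met) → CUG (Leu) — missense.
Codon 2: ACA (Thr) → ACC (Thr) — synonymous.
Codon 3: AGU (Ser) → AGC (Ser) — synonymous.
Codon 4: GUA (Val) → GUG (Val) — synonymous.
Codon 5: GGC (Gly) → UGC (Cys) — missense.
Codon 6: GAU (Asp) → GAG (Glu) — missense.
Synonymous: 3 of 6.

3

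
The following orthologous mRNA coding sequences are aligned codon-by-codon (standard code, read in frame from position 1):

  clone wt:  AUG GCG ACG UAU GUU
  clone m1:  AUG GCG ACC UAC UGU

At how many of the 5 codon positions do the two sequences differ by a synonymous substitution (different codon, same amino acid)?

2

Codon 1: AUG Met / AUG Met — identical.
Codon 2: GCG Ala / GCG Ala — identical.
Codon 3: ACG Thr / ACC Thr — synonymous.
Codon 4: UAU Tyr / UAC Tyr — synonymous.
Codon 5: GUU Val / UGU Cys — nonsynonymous.
Synonymous differences: 2.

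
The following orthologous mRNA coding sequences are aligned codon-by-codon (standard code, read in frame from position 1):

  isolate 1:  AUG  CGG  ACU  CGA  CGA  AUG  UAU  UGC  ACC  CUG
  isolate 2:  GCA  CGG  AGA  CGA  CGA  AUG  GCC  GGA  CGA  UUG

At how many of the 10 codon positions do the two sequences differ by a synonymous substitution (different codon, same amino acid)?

Codon 1: AUG Met / GCA Ala — nonsynonymous.
Codon 2: CGG Arg / CGG Arg — identical.
Codon 3: ACU Thr / AGA Arg — nonsynonymous.
Codon 4: CGA Arg / CGA Arg — identical.
Codon 5: CGA Arg / CGA Arg — identical.
Codon 6: AUG Met / AUG Met — identical.
Codon 7: UAU Tyr / GCC Ala — nonsynonymous.
Codon 8: UGC Cys / GGA Gly — nonsynonymous.
Codon 9: ACC Thr / CGA Arg — nonsynonymous.
Codon 10: CUG Leu / UUG Leu — synonymous.
Synonymous differences: 1.

1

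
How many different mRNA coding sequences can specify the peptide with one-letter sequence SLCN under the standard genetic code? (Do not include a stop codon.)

Ser: 6 codons.
Leu: 6 codons.
Cys: 2 codons.
Asn: 2 codons.
6 × 6 × 2 × 2 = 144.

144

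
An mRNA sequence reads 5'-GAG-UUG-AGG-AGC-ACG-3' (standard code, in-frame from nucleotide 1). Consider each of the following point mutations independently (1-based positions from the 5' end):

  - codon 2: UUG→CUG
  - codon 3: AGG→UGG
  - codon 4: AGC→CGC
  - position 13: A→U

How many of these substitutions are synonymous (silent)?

Codon 2: UUG (Leu) → CUG (Leu) — synonymous.
Codon 3: AGG (Arg) → UGG (Trp) — missense.
Codon 4: AGC (Ser) → CGC (Arg) — missense.
Codon 5: ACG (Thr) → UCG (Ser) — missense.
Synonymous: 1 of 4.

1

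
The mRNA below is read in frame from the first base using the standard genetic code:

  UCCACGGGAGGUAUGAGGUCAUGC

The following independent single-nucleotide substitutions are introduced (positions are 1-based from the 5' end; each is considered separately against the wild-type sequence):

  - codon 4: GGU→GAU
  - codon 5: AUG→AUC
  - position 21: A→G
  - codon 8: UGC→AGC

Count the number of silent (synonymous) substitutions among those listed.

1

Codon 4: GGU (Gly) → GAU (Asp) — missense.
Codon 5: AUG (Met) → AUC (Ile) — missense.
Codon 7: UCA (Ser) → UCG (Ser) — synonymous.
Codon 8: UGC (Cys) → AGC (Ser) — missense.
Synonymous: 1 of 4.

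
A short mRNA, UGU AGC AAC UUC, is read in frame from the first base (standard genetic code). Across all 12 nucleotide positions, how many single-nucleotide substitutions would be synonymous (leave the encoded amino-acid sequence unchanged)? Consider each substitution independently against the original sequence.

Codon 1 (UGU, Cys): 1 synonymous substitution.
Codon 2 (AGC, Ser): 1 synonymous substitution.
Codon 3 (AAC, Asn): 1 synonymous substitution.
Codon 4 (UUC, Phe): 1 synonymous substitution.
Total: 1 + 1 + 1 + 1 = 4.

4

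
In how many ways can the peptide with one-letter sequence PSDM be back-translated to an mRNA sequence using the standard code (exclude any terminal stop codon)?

48

Pro: 4 codons.
Ser: 6 codons.
Asp: 2 codons.
Met: 1 codon.
4 × 6 × 2 × 1 = 48.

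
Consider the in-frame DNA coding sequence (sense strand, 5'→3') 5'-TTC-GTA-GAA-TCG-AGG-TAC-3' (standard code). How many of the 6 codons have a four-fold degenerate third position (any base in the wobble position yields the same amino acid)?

Codon 1 TTC (Phe): third position 2-fold.
Codon 2 GTA (Val): third position 4-fold.
Codon 3 GAA (Glu): third position 2-fold.
Codon 4 TCG (Ser): third position 4-fold.
Codon 5 AGG (Arg): third position 2-fold.
Codon 6 TAC (Tyr): third position 2-fold.
Four-fold degenerate third positions: 2.

2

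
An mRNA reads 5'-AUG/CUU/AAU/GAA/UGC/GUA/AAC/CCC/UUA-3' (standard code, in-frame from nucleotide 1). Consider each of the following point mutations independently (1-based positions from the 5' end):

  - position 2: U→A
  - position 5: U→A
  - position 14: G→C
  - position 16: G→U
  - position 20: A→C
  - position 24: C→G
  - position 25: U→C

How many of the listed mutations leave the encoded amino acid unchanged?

Codon 1: AUG (Met) → AAG (Lys) — missense.
Codon 2: CUU (Leu) → CAU (His) — missense.
Codon 5: UGC (Cys) → UCC (Ser) — missense.
Codon 6: GUA (Val) → UUA (Leu) — missense.
Codon 7: AAC (Asn) → ACC (Thr) — missense.
Codon 8: CCC (Pro) → CCG (Pro) — synonymous.
Codon 9: UUA (Leu) → CUA (Leu) — synonymous.
Synonymous: 2 of 7.

2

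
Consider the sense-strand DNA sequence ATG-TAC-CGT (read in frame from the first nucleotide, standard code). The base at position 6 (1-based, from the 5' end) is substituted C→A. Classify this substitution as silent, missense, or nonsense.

Position 6 falls in codon 2: TAC → Tyr.
After the substitution the codon is TAA → Stop.
The new codon is a stop codon, so this is a nonsense mutation.

nonsense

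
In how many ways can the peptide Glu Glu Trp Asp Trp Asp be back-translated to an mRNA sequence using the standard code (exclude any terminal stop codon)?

Glu: 2 codons.
Glu: 2 codons.
Trp: 1 codon.
Asp: 2 codons.
Trp: 1 codon.
Asp: 2 codons.
2 × 2 × 1 × 2 × 1 × 2 = 16.

16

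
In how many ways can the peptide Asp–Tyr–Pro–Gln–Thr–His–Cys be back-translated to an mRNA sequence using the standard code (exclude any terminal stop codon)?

512

Asp: 2 codons.
Tyr: 2 codons.
Pro: 4 codons.
Gln: 2 codons.
Thr: 4 codons.
His: 2 codons.
Cys: 2 codons.
2 × 2 × 4 × 2 × 4 × 2 × 2 = 512.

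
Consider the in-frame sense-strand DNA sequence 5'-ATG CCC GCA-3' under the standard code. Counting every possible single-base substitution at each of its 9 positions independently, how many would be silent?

6

Codon 1 (ATG, Met): 0 synonymous substitutions.
Codon 2 (CCC, Pro): 3 synonymous substitutions.
Codon 3 (GCA, Ala): 3 synonymous substitutions.
Total: 0 + 3 + 3 = 6.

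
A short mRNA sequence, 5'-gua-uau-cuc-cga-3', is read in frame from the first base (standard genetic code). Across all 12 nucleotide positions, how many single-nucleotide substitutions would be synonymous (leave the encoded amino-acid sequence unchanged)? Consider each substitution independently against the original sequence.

Codon 1 (GUA, Val): 3 synonymous substitutions.
Codon 2 (UAU, Tyr): 1 synonymous substitution.
Codon 3 (CUC, Leu): 3 synonymous substitutions.
Codon 4 (CGA, Arg): 4 synonymous substitutions.
Total: 3 + 1 + 3 + 4 = 11.

11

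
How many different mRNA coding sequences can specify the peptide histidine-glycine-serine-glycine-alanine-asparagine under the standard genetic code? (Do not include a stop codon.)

1536

His: 2 codons.
Gly: 4 codons.
Ser: 6 codons.
Gly: 4 codons.
Ala: 4 codons.
Asn: 2 codons.
2 × 4 × 6 × 4 × 4 × 2 = 1536.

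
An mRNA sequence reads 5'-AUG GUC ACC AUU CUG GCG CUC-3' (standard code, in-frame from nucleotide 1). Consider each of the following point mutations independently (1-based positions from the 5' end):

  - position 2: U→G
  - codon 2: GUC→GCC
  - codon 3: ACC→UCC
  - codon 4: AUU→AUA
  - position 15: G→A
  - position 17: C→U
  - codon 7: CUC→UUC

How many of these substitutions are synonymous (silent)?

Codon 1: AUG (Met) → AGG (Arg) — missense.
Codon 2: GUC (Val) → GCC (Ala) — missense.
Codon 3: ACC (Thr) → UCC (Ser) — missense.
Codon 4: AUU (Ile) → AUA (Ile) — synonymous.
Codon 5: CUG (Leu) → CUA (Leu) — synonymous.
Codon 6: GCG (Ala) → GUG (Val) — missense.
Codon 7: CUC (Leu) → UUC (Phe) — missense.
Synonymous: 2 of 7.

2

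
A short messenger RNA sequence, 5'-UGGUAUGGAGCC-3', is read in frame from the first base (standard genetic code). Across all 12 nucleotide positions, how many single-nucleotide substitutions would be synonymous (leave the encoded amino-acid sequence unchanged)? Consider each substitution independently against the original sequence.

Codon 1 (UGG, Trp): 0 synonymous substitutions.
Codon 2 (UAU, Tyr): 1 synonymous substitution.
Codon 3 (GGA, Gly): 3 synonymous substitutions.
Codon 4 (GCC, Ala): 3 synonymous substitutions.
Total: 0 + 1 + 3 + 3 = 7.

7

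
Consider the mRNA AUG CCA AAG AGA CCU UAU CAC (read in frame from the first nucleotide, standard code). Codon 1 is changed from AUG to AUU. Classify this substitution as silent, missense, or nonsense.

Position 3 falls in codon 1: AUG → Met.
After the substitution the codon is AUU → Ile.
Met ≠ Ile, so this is a missense mutation.

missense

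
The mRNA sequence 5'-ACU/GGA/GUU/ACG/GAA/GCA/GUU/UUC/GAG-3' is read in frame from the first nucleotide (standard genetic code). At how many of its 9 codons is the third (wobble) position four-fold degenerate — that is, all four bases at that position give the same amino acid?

6

Codon 1 ACU (Thr): third position 4-fold.
Codon 2 GGA (Gly): third position 4-fold.
Codon 3 GUU (Val): third position 4-fold.
Codon 4 ACG (Thr): third position 4-fold.
Codon 5 GAA (Glu): third position 2-fold.
Codon 6 GCA (Ala): third position 4-fold.
Codon 7 GUU (Val): third position 4-fold.
Codon 8 UUC (Phe): third position 2-fold.
Codon 9 GAG (Glu): third position 2-fold.
Four-fold degenerate third positions: 6.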